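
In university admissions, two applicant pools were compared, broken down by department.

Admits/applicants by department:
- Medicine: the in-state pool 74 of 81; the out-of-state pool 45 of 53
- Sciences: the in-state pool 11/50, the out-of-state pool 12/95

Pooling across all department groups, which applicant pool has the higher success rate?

Medicine: the in-state pool 74/81 = 91.4%, the out-of-state pool 45/53 = 84.9% → the in-state pool
Sciences: the in-state pool 11/50 = 22.0%, the out-of-state pool 12/95 = 12.6% → the in-state pool
Overall: the in-state pool 85/131 = 64.9%, the out-of-state pool 57/148 = 38.5% → the in-state pool

the in-state pool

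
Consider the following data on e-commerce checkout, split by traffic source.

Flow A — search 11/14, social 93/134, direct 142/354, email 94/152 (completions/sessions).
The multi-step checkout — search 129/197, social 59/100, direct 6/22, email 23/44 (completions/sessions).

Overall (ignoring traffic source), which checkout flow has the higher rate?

Search: Flow A 11/14 = 78.6%, the multi-step checkout 129/197 = 65.5% → Flow A
Social: Flow A 93/134 = 69.4%, the multi-step checkout 59/100 = 59.0% → Flow A
Direct: Flow A 142/354 = 40.1%, the multi-step checkout 6/22 = 27.3% → Flow A
Email: Flow A 94/152 = 61.8%, the multi-step checkout 23/44 = 52.3% → Flow A
Overall: Flow A 340/654 = 52.0%, the multi-step checkout 217/363 = 59.8% → the multi-step checkout
(Flow A wins every traffic group but the multi-step checkout wins overall — Flow A's sessions skew toward the low-rate direct group.)

the multi-step checkout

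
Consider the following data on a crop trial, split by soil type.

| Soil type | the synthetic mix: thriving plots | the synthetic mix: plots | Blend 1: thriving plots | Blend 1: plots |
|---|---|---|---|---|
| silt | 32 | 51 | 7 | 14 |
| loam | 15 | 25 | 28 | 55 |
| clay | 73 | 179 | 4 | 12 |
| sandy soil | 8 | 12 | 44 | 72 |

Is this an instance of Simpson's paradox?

Silt: the synthetic mix 32/51 = 62.7%, Blend 1 7/14 = 50.0% → the synthetic mix
Loam: the synthetic mix 15/25 = 60.0%, Blend 1 28/55 = 50.9% → the synthetic mix
Clay: the synthetic mix 73/179 = 40.8%, Blend 1 4/12 = 33.3% → the synthetic mix
Sandy soil: the synthetic mix 8/12 = 66.7%, Blend 1 44/72 = 61.1% → the synthetic mix
Overall: the synthetic mix 128/267 = 47.9%, Blend 1 83/153 = 54.2% → Blend 1
The synthetic mix wins each soil group but Blend 1 wins overall — the comparison reverses. The synthetic mix's plots skew toward clay, which has a lower base rate.

Yes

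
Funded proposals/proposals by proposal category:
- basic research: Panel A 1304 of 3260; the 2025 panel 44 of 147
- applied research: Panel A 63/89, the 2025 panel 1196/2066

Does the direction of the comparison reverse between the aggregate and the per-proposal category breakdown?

Basic research: Panel A 1304/3260 = 40.0%, the 2025 panel 44/147 = 29.9% → Panel A
Applied research: Panel A 63/89 = 70.8%, the 2025 panel 1196/2066 = 57.9% → Panel A
Overall: Panel A 1367/3349 = 40.8%, the 2025 panel 1240/2213 = 56.0% → the 2025 panel
Panel A wins each proposal group but the 2025 panel wins overall — the comparison reverses. Panel A's proposals skew toward basic research, which has a lower base rate.

Yes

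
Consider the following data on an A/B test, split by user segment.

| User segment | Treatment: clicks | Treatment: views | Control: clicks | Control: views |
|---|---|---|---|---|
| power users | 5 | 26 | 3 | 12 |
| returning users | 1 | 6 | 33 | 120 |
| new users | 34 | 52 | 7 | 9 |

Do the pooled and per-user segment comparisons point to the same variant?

No

Power users: Treatment 5/26 = 19.2%, Control 3/12 = 25.0% → Control
Returning users: Treatment 1/6 = 16.7%, Control 33/120 = 27.5% → Control
New users: Treatment 34/52 = 65.4%, Control 7/9 = 77.8% → Control
Overall: Treatment 40/84 = 47.6%, Control 43/141 = 30.5% → Treatment
Control wins each user group but Treatment wins overall — the comparison reverses. Control's views skew toward returning users, which has a lower base rate.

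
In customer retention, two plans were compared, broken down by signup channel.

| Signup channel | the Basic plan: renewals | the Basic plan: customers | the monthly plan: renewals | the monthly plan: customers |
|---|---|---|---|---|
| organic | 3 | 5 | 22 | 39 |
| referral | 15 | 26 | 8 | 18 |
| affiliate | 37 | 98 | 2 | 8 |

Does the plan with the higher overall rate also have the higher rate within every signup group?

No

Organic: the Basic plan 3/5 = 60.0%, the monthly plan 22/39 = 56.4% → the Basic plan
Referral: the Basic plan 15/26 = 57.7%, the monthly plan 8/18 = 44.4% → the Basic plan
Affiliate: the Basic plan 37/98 = 37.8%, the monthly plan 2/8 = 25.0% → the Basic plan
Overall: the Basic plan 55/129 = 42.6%, the monthly plan 32/65 = 49.2% → the monthly plan
The Basic plan wins each signup group but the monthly plan wins overall — the comparison reverses. The Basic plan's customers skew toward affiliate, which has a lower base rate.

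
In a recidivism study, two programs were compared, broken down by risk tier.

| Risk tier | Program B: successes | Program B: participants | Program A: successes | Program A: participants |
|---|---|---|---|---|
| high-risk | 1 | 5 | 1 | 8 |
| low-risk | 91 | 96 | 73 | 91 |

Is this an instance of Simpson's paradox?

No

High-risk: Program B 1/5 = 20.0%, Program A 1/8 = 12.5% → Program B
Low-risk: Program B 91/96 = 94.8%, Program A 73/91 = 80.2% → Program B
Overall: Program B 92/101 = 91.1%, Program A 74/99 = 74.7% → Program B
Program B wins overall and in every risk group — no reversal.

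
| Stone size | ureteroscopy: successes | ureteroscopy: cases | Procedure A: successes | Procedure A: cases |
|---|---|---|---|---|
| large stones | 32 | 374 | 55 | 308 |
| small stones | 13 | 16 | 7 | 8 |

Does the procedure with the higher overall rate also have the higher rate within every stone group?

Yes

Large stones: ureteroscopy 32/374 = 8.6%, Procedure A 55/308 = 17.9% → Procedure A
Small stones: ureteroscopy 13/16 = 81.2%, Procedure A 7/8 = 87.5% → Procedure A
Overall: ureteroscopy 45/390 = 11.5%, Procedure A 62/316 = 19.6% → Procedure A
Procedure A wins overall and in every stone group — no reversal.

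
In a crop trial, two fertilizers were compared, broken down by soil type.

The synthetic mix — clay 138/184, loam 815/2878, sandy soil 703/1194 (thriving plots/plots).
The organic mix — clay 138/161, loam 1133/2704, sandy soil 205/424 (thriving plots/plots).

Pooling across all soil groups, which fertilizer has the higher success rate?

the organic mix

Clay: the synthetic mix 138/184 = 75.0%, the organic mix 138/161 = 85.7% → the organic mix
Loam: the synthetic mix 815/2878 = 28.3%, the organic mix 1133/2704 = 41.9% → the organic mix
Sandy soil: the synthetic mix 703/1194 = 58.9%, the organic mix 205/424 = 48.3% → the synthetic mix
Overall: the synthetic mix 1656/4256 = 38.9%, the organic mix 1476/3289 = 44.9% → the organic mix
(Neither sweeps every soil group, but the organic mix has the higher pooled rate.)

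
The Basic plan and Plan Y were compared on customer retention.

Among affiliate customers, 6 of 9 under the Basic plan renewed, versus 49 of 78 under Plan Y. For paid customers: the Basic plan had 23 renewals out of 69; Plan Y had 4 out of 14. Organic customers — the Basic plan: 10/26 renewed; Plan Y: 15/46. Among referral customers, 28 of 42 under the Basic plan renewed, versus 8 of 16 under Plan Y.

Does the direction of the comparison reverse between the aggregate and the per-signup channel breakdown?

Yes

Affiliate: the Basic plan 6/9 = 66.7%, Plan Y 49/78 = 62.8% → the Basic plan
Paid: the Basic plan 23/69 = 33.3%, Plan Y 4/14 = 28.6% → the Basic plan
Organic: the Basic plan 10/26 = 38.5%, Plan Y 15/46 = 32.6% → the Basic plan
Referral: the Basic plan 28/42 = 66.7%, Plan Y 8/16 = 50.0% → the Basic plan
Overall: the Basic plan 67/146 = 45.9%, Plan Y 76/154 = 49.4% → Plan Y
The Basic plan wins each signup group but Plan Y wins overall — the comparison reverses. The Basic plan's customers skew toward paid, which has a lower base rate.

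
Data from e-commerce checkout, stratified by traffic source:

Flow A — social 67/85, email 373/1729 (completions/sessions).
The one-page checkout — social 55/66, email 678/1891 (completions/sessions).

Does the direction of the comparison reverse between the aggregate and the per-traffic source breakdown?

No

Social: Flow A 67/85 = 78.8%, the one-page checkout 55/66 = 83.3% → the one-page checkout
Email: Flow A 373/1729 = 21.6%, the one-page checkout 678/1891 = 35.9% → the one-page checkout
Overall: Flow A 440/1814 = 24.3%, the one-page checkout 733/1957 = 37.5% → the one-page checkout
The one-page checkout wins overall and in every traffic group — no reversal.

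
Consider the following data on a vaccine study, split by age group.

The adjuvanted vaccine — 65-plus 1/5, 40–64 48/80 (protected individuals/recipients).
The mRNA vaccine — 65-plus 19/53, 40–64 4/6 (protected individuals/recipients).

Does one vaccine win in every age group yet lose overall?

Yes

65-plus: the adjuvanted vaccine 1/5 = 20.0%, the mRNA vaccine 19/53 = 35.8% → the mRNA vaccine
40–64: the adjuvanted vaccine 48/80 = 60.0%, the mRNA vaccine 4/6 = 66.7% → the mRNA vaccine
Overall: the adjuvanted vaccine 49/85 = 57.6%, the mRNA vaccine 23/59 = 39.0% → the adjuvanted vaccine
The mRNA vaccine wins each age group but the adjuvanted vaccine wins overall — the comparison reverses. The mRNA vaccine's recipients skew toward 65-plus, which has a lower base rate.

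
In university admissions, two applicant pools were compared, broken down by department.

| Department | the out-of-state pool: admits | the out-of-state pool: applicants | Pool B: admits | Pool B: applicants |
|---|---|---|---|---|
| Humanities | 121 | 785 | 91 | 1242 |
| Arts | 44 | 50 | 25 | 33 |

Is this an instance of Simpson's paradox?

No

Humanities: the out-of-state pool 121/785 = 15.4%, Pool B 91/1242 = 7.3% → the out-of-state pool
Arts: the out-of-state pool 44/50 = 88.0%, Pool B 25/33 = 75.8% → the out-of-state pool
Overall: the out-of-state pool 165/835 = 19.8%, Pool B 116/1275 = 9.1% → the out-of-state pool
The out-of-state pool wins overall and in every department group — no reversal.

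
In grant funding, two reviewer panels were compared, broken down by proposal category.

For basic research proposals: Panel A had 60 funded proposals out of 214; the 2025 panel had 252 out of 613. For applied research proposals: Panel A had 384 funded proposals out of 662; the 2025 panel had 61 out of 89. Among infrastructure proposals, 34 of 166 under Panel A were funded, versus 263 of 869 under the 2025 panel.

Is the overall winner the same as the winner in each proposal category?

No

Basic research: Panel A 60/214 = 28.0%, the 2025 panel 252/613 = 41.1% → the 2025 panel
Applied research: Panel A 384/662 = 58.0%, the 2025 panel 61/89 = 68.5% → the 2025 panel
Infrastructure: Panel A 34/166 = 20.5%, the 2025 panel 263/869 = 30.3% → the 2025 panel
Overall: Panel A 478/1042 = 45.9%, the 2025 panel 576/1571 = 36.7% → Panel A
The 2025 panel wins each proposal group but Panel A wins overall — the comparison reverses. The 2025 panel's proposals skew toward infrastructure, which has a lower base rate.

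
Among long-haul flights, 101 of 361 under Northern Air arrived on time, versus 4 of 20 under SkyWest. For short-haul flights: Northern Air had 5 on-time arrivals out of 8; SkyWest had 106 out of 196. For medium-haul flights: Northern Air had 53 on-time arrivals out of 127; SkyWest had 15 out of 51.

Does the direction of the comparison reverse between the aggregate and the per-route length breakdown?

Yes

Long-haul: Northern Air 101/361 = 28.0%, SkyWest 4/20 = 20.0% → Northern Air
Short-haul: Northern Air 5/8 = 62.5%, SkyWest 106/196 = 54.1% → Northern Air
Medium-haul: Northern Air 53/127 = 41.7%, SkyWest 15/51 = 29.4% → Northern Air
Overall: Northern Air 159/496 = 32.1%, SkyWest 125/267 = 46.8% → SkyWest
Northern Air wins each route group but SkyWest wins overall — the comparison reverses. Northern Air's flights skew toward long-haul, which has a lower base rate.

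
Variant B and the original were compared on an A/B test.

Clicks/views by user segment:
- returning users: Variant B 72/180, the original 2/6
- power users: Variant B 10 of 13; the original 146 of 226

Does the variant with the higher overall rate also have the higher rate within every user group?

No

Returning users: Variant B 72/180 = 40.0%, the original 2/6 = 33.3% → Variant B
Power users: Variant B 10/13 = 76.9%, the original 146/226 = 64.6% → Variant B
Overall: Variant B 82/193 = 42.5%, the original 148/232 = 63.8% → the original
Variant B wins each user group but the original wins overall — the comparison reverses. Variant B's views skew toward returning users, which has a lower base rate.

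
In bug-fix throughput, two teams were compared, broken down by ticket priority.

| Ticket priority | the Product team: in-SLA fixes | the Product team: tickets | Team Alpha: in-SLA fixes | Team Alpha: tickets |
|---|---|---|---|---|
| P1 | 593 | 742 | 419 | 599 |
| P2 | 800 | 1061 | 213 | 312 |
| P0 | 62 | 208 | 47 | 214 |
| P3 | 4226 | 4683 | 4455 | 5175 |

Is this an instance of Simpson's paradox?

No

P1: the Product team 593/742 = 79.9%, Team Alpha 419/599 = 69.9% → the Product team
P2: the Product team 800/1061 = 75.4%, Team Alpha 213/312 = 68.3% → the Product team
P0: the Product team 62/208 = 29.8%, Team Alpha 47/214 = 22.0% → the Product team
P3: the Product team 4226/4683 = 90.2%, Team Alpha 4455/5175 = 86.1% → the Product team
Overall: the Product team 5681/6694 = 84.9%, Team Alpha 5134/6300 = 81.5% → the Product team
The Product team wins overall and in every ticket group — no reversal.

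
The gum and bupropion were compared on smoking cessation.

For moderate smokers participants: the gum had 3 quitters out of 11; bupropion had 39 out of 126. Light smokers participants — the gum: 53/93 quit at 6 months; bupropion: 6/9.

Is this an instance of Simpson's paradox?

Moderate smokers: the gum 3/11 = 27.3%, bupropion 39/126 = 31.0% → bupropion
Light smokers: the gum 53/93 = 57.0%, bupropion 6/9 = 66.7% → bupropion
Overall: the gum 56/104 = 53.8%, bupropion 45/135 = 33.3% → the gum
Bupropion wins each dependence group but the gum wins overall — the comparison reverses. Bupropion's participants skew toward moderate smokers, which has a lower base rate.

Yes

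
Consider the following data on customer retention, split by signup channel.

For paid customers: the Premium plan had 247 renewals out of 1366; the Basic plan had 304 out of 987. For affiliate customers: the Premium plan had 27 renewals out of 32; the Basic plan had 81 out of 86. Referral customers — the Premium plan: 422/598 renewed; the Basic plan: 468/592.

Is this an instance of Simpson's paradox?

Paid: the Premium plan 247/1366 = 18.1%, the Basic plan 304/987 = 30.8% → the Basic plan
Affiliate: the Premium plan 27/32 = 84.4%, the Basic plan 81/86 = 94.2% → the Basic plan
Referral: the Premium plan 422/598 = 70.6%, the Basic plan 468/592 = 79.1% → the Basic plan
Overall: the Premium plan 696/1996 = 34.9%, the Basic plan 853/1665 = 51.2% → the Basic plan
The Basic plan wins overall and in every signup group — no reversal.

No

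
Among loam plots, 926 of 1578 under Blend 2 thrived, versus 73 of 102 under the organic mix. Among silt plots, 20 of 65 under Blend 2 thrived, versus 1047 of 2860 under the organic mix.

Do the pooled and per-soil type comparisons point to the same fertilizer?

Loam: Blend 2 926/1578 = 58.7%, the organic mix 73/102 = 71.6% → the organic mix
Silt: Blend 2 20/65 = 30.8%, the organic mix 1047/2860 = 36.6% → the organic mix
Overall: Blend 2 946/1643 = 57.6%, the organic mix 1120/2962 = 37.8% → Blend 2
The organic mix wins each soil group but Blend 2 wins overall — the comparison reverses. The organic mix's plots skew toward silt, which has a lower base rate.

No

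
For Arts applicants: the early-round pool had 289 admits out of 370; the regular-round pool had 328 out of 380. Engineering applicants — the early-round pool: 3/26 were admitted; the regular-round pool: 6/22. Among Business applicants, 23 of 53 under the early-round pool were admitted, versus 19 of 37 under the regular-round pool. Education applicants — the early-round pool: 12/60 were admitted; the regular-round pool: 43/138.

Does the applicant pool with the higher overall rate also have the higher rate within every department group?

Arts: the early-round pool 289/370 = 78.1%, the regular-round pool 328/380 = 86.3% → the regular-round pool
Engineering: the early-round pool 3/26 = 11.5%, the regular-round pool 6/22 = 27.3% → the regular-round pool
Business: the early-round pool 23/53 = 43.4%, the regular-round pool 19/37 = 51.4% → the regular-round pool
Education: the early-round pool 12/60 = 20.0%, the regular-round pool 43/138 = 31.2% → the regular-round pool
Overall: the early-round pool 327/509 = 64.2%, the regular-round pool 396/577 = 68.6% → the regular-round pool
The regular-round pool wins overall and in every department group — no reversal.

Yes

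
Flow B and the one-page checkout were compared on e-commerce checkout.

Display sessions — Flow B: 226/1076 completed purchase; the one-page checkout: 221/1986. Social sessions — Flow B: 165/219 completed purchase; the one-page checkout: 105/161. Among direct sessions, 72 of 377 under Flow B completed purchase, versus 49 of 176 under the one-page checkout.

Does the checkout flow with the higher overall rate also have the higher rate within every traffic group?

Display: Flow B 226/1076 = 21.0%, the one-page checkout 221/1986 = 11.1% → Flow B
Social: Flow B 165/219 = 75.3%, the one-page checkout 105/161 = 65.2% → Flow B
Direct: Flow B 72/377 = 19.1%, the one-page checkout 49/176 = 27.8% → the one-page checkout
Overall: Flow B 463/1672 = 27.7%, the one-page checkout 375/2323 = 16.1% → Flow B
Neither sweeps: Flow B wins 2 of 3 groups, the one-page checkout wins 1. Flow B wins overall but not every group — no Simpson reversal.

No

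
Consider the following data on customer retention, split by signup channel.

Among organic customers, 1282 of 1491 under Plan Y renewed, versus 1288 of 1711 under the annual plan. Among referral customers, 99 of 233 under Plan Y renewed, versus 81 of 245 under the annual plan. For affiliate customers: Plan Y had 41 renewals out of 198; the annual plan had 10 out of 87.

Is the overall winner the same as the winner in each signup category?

Organic: Plan Y 1282/1491 = 86.0%, the annual plan 1288/1711 = 75.3% → Plan Y
Referral: Plan Y 99/233 = 42.5%, the annual plan 81/245 = 33.1% → Plan Y
Affiliate: Plan Y 41/198 = 20.7%, the annual plan 10/87 = 11.5% → Plan Y
Overall: Plan Y 1422/1922 = 74.0%, the annual plan 1379/2043 = 67.5% → Plan Y
Plan Y wins overall and in every signup group — no reversal.

Yes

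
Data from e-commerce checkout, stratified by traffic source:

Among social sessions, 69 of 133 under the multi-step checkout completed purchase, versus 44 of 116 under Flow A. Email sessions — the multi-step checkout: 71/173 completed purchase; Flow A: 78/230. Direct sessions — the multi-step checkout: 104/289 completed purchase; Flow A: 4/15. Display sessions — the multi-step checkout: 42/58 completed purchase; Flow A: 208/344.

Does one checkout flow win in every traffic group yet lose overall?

Social: the multi-step checkout 69/133 = 51.9%, Flow A 44/116 = 37.9% → the multi-step checkout
Email: the multi-step checkout 71/173 = 41.0%, Flow A 78/230 = 33.9% → the multi-step checkout
Direct: the multi-step checkout 104/289 = 36.0%, Flow A 4/15 = 26.7% → the multi-step checkout
Display: the multi-step checkout 42/58 = 72.4%, Flow A 208/344 = 60.5% → the multi-step checkout
Overall: the multi-step checkout 286/653 = 43.8%, Flow A 334/705 = 47.4% → Flow A
The multi-step checkout wins each traffic group but Flow A wins overall — the comparison reverses. The multi-step checkout's sessions skew toward direct, which has a lower base rate.

Yes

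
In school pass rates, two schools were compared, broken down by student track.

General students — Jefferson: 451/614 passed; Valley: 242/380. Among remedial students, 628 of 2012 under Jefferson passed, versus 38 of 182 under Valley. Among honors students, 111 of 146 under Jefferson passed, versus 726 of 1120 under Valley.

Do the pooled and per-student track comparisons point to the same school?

General: Jefferson 451/614 = 73.5%, Valley 242/380 = 63.7% → Jefferson
Remedial: Jefferson 628/2012 = 31.2%, Valley 38/182 = 20.9% → Jefferson
Honors: Jefferson 111/146 = 76.0%, Valley 726/1120 = 64.8% → Jefferson
Overall: Jefferson 1190/2772 = 42.9%, Valley 1006/1682 = 59.8% → Valley
Jefferson wins each student group but Valley wins overall — the comparison reverses. Jefferson's students skew toward remedial, which has a lower base rate.

No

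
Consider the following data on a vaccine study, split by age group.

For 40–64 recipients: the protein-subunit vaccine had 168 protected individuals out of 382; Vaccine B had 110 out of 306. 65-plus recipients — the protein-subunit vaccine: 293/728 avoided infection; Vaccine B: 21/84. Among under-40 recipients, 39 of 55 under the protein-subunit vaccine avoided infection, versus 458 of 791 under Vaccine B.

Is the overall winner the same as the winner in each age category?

No

40–64: the protein-subunit vaccine 168/382 = 44.0%, Vaccine B 110/306 = 35.9% → the protein-subunit vaccine
65-plus: the protein-subunit vaccine 293/728 = 40.2%, Vaccine B 21/84 = 25.0% → the protein-subunit vaccine
Under-40: the protein-subunit vaccine 39/55 = 70.9%, Vaccine B 458/791 = 57.9% → the protein-subunit vaccine
Overall: the protein-subunit vaccine 500/1165 = 42.9%, Vaccine B 589/1181 = 49.9% → Vaccine B
The protein-subunit vaccine wins each age group but Vaccine B wins overall — the comparison reverses. The protein-subunit vaccine's recipients skew toward 65-plus, which has a lower base rate.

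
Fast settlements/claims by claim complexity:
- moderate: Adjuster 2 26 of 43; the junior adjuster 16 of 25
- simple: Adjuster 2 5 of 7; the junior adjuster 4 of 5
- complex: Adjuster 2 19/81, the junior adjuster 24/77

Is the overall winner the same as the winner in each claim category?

Yes

Moderate: Adjuster 2 26/43 = 60.5%, the junior adjuster 16/25 = 64.0% → the junior adjuster
Simple: Adjuster 2 5/7 = 71.4%, the junior adjuster 4/5 = 80.0% → the junior adjuster
Complex: Adjuster 2 19/81 = 23.5%, the junior adjuster 24/77 = 31.2% → the junior adjuster
Overall: Adjuster 2 50/131 = 38.2%, the junior adjuster 44/107 = 41.1% → the junior adjuster
The junior adjuster wins overall and in every claim group — no reversal.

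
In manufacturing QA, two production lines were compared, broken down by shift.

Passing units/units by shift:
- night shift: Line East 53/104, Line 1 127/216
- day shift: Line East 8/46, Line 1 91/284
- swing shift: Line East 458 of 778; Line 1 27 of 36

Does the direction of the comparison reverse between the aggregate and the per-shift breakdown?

Night shift: Line East 53/104 = 51.0%, Line 1 127/216 = 58.8% → Line 1
Day shift: Line East 8/46 = 17.4%, Line 1 91/284 = 32.0% → Line 1
Swing shift: Line East 458/778 = 58.9%, Line 1 27/36 = 75.0% → Line 1
Overall: Line East 519/928 = 55.9%, Line 1 245/536 = 45.7% → Line East
Line 1 wins each shift group but Line East wins overall — the comparison reverses. Line 1's units skew toward day shift, which has a lower base rate.

Yes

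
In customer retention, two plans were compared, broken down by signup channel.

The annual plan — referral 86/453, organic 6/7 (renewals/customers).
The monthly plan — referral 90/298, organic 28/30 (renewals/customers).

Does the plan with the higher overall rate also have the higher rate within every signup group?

Referral: the annual plan 86/453 = 19.0%, the monthly plan 90/298 = 30.2% → the monthly plan
Organic: the annual plan 6/7 = 85.7%, the monthly plan 28/30 = 93.3% → the monthly plan
Overall: the annual plan 92/460 = 20.0%, the monthly plan 118/328 = 36.0% → the monthly plan
The monthly plan wins overall and in every signup group — no reversal.

Yes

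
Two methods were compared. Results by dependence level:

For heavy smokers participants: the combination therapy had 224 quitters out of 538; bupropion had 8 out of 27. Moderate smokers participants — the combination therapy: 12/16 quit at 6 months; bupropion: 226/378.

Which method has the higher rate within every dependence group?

Heavy smokers: the combination therapy 224/538 = 41.6%, bupropion 8/27 = 29.6% → the combination therapy
Moderate smokers: the combination therapy 12/16 = 75.0%, bupropion 226/378 = 59.8% → the combination therapy
The combination therapy has the higher rate in both groups.

the combination therapy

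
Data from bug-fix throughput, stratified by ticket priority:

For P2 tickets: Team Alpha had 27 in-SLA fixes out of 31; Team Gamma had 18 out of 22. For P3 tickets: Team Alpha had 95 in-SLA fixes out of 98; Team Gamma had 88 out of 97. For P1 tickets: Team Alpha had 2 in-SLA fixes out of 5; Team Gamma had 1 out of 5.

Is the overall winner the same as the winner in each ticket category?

P2: Team Alpha 27/31 = 87.1%, Team Gamma 18/22 = 81.8% → Team Alpha
P3: Team Alpha 95/98 = 96.9%, Team Gamma 88/97 = 90.7% → Team Alpha
P1: Team Alpha 2/5 = 40.0%, Team Gamma 1/5 = 20.0% → Team Alpha
Overall: Team Alpha 124/134 = 92.5%, Team Gamma 107/124 = 86.3% → Team Alpha
Team Alpha wins overall and in every ticket group — no reversal.

Yes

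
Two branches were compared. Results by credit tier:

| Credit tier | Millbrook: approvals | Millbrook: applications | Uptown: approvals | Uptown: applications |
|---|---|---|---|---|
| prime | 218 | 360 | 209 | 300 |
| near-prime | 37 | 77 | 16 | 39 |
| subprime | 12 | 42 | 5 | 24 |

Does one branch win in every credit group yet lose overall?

Prime: Millbrook 218/360 = 60.6%, Uptown 209/300 = 69.7% → Uptown
Near-prime: Millbrook 37/77 = 48.1%, Uptown 16/39 = 41.0% → Millbrook
Subprime: Millbrook 12/42 = 28.6%, Uptown 5/24 = 20.8% → Millbrook
Overall: Millbrook 267/479 = 55.7%, Uptown 230/363 = 63.4% → Uptown
Neither sweeps: Millbrook wins 2 of 3 groups, Uptown wins 1. Uptown wins overall but not every group — no Simpson reversal.

No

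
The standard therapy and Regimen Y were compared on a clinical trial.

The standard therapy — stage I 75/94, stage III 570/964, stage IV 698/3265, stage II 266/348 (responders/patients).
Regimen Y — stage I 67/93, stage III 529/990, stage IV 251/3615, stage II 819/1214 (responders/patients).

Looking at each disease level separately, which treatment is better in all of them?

the standard therapy

Stage I: the standard therapy 75/94 = 79.8%, Regimen Y 67/93 = 72.0% → the standard therapy
Stage III: the standard therapy 570/964 = 59.1%, Regimen Y 529/990 = 53.4% → the standard therapy
Stage IV: the standard therapy 698/3265 = 21.4%, Regimen Y 251/3615 = 6.9% → the standard therapy
Stage II: the standard therapy 266/348 = 76.4%, Regimen Y 819/1214 = 67.5% → the standard therapy
The standard therapy has the higher rate in all 4 groups.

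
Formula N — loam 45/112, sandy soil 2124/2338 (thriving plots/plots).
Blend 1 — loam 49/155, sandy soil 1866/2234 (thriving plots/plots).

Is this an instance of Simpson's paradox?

No

Loam: Formula N 45/112 = 40.2%, Blend 1 49/155 = 31.6% → Formula N
Sandy soil: Formula N 2124/2338 = 90.8%, Blend 1 1866/2234 = 83.5% → Formula N
Overall: Formula N 2169/2450 = 88.5%, Blend 1 1915/2389 = 80.2% → Formula N
Formula N wins overall and in every soil group — no reversal.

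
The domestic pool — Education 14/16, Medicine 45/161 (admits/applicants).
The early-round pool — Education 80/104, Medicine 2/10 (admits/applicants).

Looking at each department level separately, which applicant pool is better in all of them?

Education: the domestic pool 14/16 = 87.5%, the early-round pool 80/104 = 76.9% → the domestic pool
Medicine: the domestic pool 45/161 = 28.0%, the early-round pool 2/10 = 20.0% → the domestic pool
The domestic pool has the higher rate in both groups.

the domestic pool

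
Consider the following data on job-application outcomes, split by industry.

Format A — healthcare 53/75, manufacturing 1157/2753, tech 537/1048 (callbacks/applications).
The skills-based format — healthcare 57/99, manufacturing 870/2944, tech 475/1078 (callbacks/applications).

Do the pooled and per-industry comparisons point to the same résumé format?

Yes

Healthcare: Format A 53/75 = 70.7%, the skills-based format 57/99 = 57.6% → Format A
Manufacturing: Format A 1157/2753 = 42.0%, the skills-based format 870/2944 = 29.6% → Format A
Tech: Format A 537/1048 = 51.2%, the skills-based format 475/1078 = 44.1% → Format A
Overall: Format A 1747/3876 = 45.1%, the skills-based format 1402/4121 = 34.0% → Format A
Format A wins overall and in every industry group — no reversal.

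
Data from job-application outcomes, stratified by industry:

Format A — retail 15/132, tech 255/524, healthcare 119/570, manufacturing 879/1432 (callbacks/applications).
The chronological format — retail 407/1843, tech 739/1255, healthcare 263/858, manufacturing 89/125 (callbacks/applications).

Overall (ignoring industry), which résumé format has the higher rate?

Format A

Retail: Format A 15/132 = 11.4%, the chronological format 407/1843 = 22.1% → the chronological format
Tech: Format A 255/524 = 48.7%, the chronological format 739/1255 = 58.9% → the chronological format
Healthcare: Format A 119/570 = 20.9%, the chronological format 263/858 = 30.7% → the chronological format
Manufacturing: Format A 879/1432 = 61.4%, the chronological format 89/125 = 71.2% → the chronological format
Overall: Format A 1268/2658 = 47.7%, the chronological format 1498/4081 = 36.7% → Format A
(The chronological format wins every industry group but Format A wins overall — the chronological format's applications skew toward the low-rate retail group.)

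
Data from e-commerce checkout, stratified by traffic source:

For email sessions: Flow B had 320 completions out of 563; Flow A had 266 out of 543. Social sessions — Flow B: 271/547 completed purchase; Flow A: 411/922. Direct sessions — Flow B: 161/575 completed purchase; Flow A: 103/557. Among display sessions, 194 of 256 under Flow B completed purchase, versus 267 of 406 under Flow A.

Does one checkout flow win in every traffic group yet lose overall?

Email: Flow B 320/563 = 56.8%, Flow A 266/543 = 49.0% → Flow B
Social: Flow B 271/547 = 49.5%, Flow A 411/922 = 44.6% → Flow B
Direct: Flow B 161/575 = 28.0%, Flow A 103/557 = 18.5% → Flow B
Display: Flow B 194/256 = 75.8%, Flow A 267/406 = 65.8% → Flow B
Overall: Flow B 946/1941 = 48.7%, Flow A 1047/2428 = 43.1% → Flow B
Flow B wins overall and in every traffic group — no reversal.

No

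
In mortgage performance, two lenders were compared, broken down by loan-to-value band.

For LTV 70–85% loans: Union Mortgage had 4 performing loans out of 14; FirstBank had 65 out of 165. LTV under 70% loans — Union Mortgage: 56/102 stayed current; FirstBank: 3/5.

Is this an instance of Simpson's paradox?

Yes

LTV 70–85%: Union Mortgage 4/14 = 28.6%, FirstBank 65/165 = 39.4% → FirstBank
LTV under 70%: Union Mortgage 56/102 = 54.9%, FirstBank 3/5 = 60.0% → FirstBank
Overall: Union Mortgage 60/116 = 51.7%, FirstBank 68/170 = 40.0% → Union Mortgage
FirstBank wins each loan-to-value group but Union Mortgage wins overall — the comparison reverses. FirstBank's loans skew toward LTV 70–85%, which has a lower base rate.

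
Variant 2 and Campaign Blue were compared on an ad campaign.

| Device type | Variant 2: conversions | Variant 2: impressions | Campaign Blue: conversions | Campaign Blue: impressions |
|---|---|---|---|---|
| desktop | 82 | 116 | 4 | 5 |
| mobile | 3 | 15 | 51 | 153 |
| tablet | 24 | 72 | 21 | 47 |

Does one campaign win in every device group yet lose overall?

Desktop: Variant 2 82/116 = 70.7%, Campaign Blue 4/5 = 80.0% → Campaign Blue
Mobile: Variant 2 3/15 = 20.0%, Campaign Blue 51/153 = 33.3% → Campaign Blue
Tablet: Variant 2 24/72 = 33.3%, Campaign Blue 21/47 = 44.7% → Campaign Blue
Overall: Variant 2 109/203 = 53.7%, Campaign Blue 76/205 = 37.1% → Variant 2
Campaign Blue wins each device group but Variant 2 wins overall — the comparison reverses. Campaign Blue's impressions skew toward mobile, which has a lower base rate.

Yes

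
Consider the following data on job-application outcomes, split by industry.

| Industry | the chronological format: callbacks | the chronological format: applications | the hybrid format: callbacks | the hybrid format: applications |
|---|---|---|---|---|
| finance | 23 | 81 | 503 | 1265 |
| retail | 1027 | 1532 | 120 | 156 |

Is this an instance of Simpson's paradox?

Finance: the chronological format 23/81 = 28.4%, the hybrid format 503/1265 = 39.8% → the hybrid format
Retail: the chronological format 1027/1532 = 67.0%, the hybrid format 120/156 = 76.9% → the hybrid format
Overall: the chronological format 1050/1613 = 65.1%, the hybrid format 623/1421 = 43.8% → the chronological format
The hybrid format wins each industry group but the chronological format wins overall — the comparison reverses. The hybrid format's applications skew toward finance, which has a lower base rate.

Yes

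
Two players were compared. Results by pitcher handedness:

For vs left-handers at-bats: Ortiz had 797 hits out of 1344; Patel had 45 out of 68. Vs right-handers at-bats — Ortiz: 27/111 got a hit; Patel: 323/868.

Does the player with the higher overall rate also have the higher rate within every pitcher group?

Vs left-handers: Ortiz 797/1344 = 59.3%, Patel 45/68 = 66.2% → Patel
Vs right-handers: Ortiz 27/111 = 24.3%, Patel 323/868 = 37.2% → Patel
Overall: Ortiz 824/1455 = 56.6%, Patel 368/936 = 39.3% → Ortiz
Patel wins each pitcher group but Ortiz wins overall — the comparison reverses. Patel's at-bats skew toward vs right-handers, which has a lower base rate.

No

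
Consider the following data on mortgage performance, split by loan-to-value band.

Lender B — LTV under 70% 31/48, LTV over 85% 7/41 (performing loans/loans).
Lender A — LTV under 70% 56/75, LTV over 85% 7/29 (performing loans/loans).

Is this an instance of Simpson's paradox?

LTV under 70%: Lender B 31/48 = 64.6%, Lender A 56/75 = 74.7% → Lender A
LTV over 85%: Lender B 7/41 = 17.1%, Lender A 7/29 = 24.1% → Lender A
Overall: Lender B 38/89 = 42.7%, Lender A 63/104 = 60.6% → Lender A
Lender A wins overall and in every loan-to-value group — no reversal.

No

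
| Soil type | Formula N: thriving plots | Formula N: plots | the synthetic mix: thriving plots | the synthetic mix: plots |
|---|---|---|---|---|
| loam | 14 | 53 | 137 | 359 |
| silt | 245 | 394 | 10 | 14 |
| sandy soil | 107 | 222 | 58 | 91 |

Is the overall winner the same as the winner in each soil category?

Loam: Formula N 14/53 = 26.4%, the synthetic mix 137/359 = 38.2% → the synthetic mix
Silt: Formula N 245/394 = 62.2%, the synthetic mix 10/14 = 71.4% → the synthetic mix
Sandy soil: Formula N 107/222 = 48.2%, the synthetic mix 58/91 = 63.7% → the synthetic mix
Overall: Formula N 366/669 = 54.7%, the synthetic mix 205/464 = 44.2% → Formula N
The synthetic mix wins each soil group but Formula N wins overall — the comparison reverses. The synthetic mix's plots skew toward loam, which has a lower base rate.

No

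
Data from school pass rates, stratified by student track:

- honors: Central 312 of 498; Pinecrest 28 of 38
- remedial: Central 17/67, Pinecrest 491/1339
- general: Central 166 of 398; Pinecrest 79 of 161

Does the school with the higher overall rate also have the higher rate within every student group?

Honors: Central 312/498 = 62.7%, Pinecrest 28/38 = 73.7% → Pinecrest
Remedial: Central 17/67 = 25.4%, Pinecrest 491/1339 = 36.7% → Pinecrest
General: Central 166/398 = 41.7%, Pinecrest 79/161 = 49.1% → Pinecrest
Overall: Central 495/963 = 51.4%, Pinecrest 598/1538 = 38.9% → Central
Pinecrest wins each student group but Central wins overall — the comparison reverses. Pinecrest's students skew toward remedial, which has a lower base rate.

No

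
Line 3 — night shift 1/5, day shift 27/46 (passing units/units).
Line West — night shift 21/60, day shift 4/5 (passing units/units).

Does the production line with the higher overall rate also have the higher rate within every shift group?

Night shift: Line 3 1/5 = 20.0%, Line West 21/60 = 35.0% → Line West
Day shift: Line 3 27/46 = 58.7%, Line West 4/5 = 80.0% → Line West
Overall: Line 3 28/51 = 54.9%, Line West 25/65 = 38.5% → Line 3
Line West wins each shift group but Line 3 wins overall — the comparison reverses. Line West's units skew toward night shift, which has a lower base rate.

No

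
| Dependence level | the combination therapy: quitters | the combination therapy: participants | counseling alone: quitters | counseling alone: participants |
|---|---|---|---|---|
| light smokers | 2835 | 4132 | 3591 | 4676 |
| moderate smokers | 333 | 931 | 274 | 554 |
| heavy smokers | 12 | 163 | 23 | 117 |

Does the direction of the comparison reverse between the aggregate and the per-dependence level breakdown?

No

Light smokers: the combination therapy 2835/4132 = 68.6%, counseling alone 3591/4676 = 76.8% → counseling alone
Moderate smokers: the combination therapy 333/931 = 35.8%, counseling alone 274/554 = 49.5% → counseling alone
Heavy smokers: the combination therapy 12/163 = 7.4%, counseling alone 23/117 = 19.7% → counseling alone
Overall: the combination therapy 3180/5226 = 60.8%, counseling alone 3888/5347 = 72.7% → counseling alone
Counseling alone wins overall and in every dependence group — no reversal.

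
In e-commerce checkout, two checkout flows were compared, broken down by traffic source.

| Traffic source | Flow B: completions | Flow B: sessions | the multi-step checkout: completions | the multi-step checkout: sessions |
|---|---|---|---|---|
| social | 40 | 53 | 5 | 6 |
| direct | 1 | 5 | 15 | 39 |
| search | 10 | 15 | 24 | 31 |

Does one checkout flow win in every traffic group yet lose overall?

Yes

Social: Flow B 40/53 = 75.5%, the multi-step checkout 5/6 = 83.3% → the multi-step checkout
Direct: Flow B 1/5 = 20.0%, the multi-step checkout 15/39 = 38.5% → the multi-step checkout
Search: Flow B 10/15 = 66.7%, the multi-step checkout 24/31 = 77.4% → the multi-step checkout
Overall: Flow B 51/73 = 69.9%, the multi-step checkout 44/76 = 57.9% → Flow B
The multi-step checkout wins each traffic group but Flow B wins overall — the comparison reverses. The multi-step checkout's sessions skew toward direct, which has a lower base rate.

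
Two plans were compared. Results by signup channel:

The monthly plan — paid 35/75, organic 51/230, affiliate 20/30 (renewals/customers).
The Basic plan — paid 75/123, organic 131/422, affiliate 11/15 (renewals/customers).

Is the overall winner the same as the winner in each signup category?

Yes

Paid: the monthly plan 35/75 = 46.7%, the Basic plan 75/123 = 61.0% → the Basic plan
Organic: the monthly plan 51/230 = 22.2%, the Basic plan 131/422 = 31.0% → the Basic plan
Affiliate: the monthly plan 20/30 = 66.7%, the Basic plan 11/15 = 73.3% → the Basic plan
Overall: the monthly plan 106/335 = 31.6%, the Basic plan 217/560 = 38.8% → the Basic plan
The Basic plan wins overall and in every signup group — no reversal.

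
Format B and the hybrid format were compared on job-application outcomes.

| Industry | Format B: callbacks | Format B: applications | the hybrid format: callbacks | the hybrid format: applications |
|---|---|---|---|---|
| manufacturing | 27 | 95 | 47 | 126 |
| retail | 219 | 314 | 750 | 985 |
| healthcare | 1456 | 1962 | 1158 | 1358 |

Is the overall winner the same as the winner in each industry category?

Yes

Manufacturing: Format B 27/95 = 28.4%, the hybrid format 47/126 = 37.3% → the hybrid format
Retail: Format B 219/314 = 69.7%, the hybrid format 750/985 = 76.1% → the hybrid format
Healthcare: Format B 1456/1962 = 74.2%, the hybrid format 1158/1358 = 85.3% → the hybrid format
Overall: Format B 1702/2371 = 71.8%, the hybrid format 1955/2469 = 79.2% → the hybrid format
The hybrid format wins overall and in every industry group — no reversal.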